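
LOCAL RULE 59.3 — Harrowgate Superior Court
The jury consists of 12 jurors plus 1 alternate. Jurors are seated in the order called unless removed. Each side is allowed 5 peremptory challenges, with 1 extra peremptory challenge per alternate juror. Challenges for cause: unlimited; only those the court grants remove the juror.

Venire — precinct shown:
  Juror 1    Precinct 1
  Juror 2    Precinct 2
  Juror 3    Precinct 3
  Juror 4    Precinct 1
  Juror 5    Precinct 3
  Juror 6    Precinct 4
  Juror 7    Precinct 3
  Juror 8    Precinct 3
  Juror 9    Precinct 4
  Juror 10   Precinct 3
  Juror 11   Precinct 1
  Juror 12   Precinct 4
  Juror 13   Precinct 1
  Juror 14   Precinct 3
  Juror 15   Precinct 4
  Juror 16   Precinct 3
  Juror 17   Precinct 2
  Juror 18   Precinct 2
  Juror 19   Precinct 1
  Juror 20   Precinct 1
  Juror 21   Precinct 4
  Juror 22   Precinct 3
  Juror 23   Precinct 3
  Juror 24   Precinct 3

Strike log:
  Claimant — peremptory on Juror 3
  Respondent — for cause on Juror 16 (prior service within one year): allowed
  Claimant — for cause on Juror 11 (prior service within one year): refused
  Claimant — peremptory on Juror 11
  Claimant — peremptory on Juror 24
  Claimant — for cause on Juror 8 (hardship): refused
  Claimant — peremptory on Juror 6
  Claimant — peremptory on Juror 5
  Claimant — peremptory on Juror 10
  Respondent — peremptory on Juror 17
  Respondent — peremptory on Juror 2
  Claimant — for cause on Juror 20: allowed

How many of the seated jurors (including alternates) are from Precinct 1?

Removed: #2, #3, #5, #6, #10, #11, #16, #17, #20, #24.
Seated (13 incl. alternates): #1, #4, #7, #8, #9, #12, #13, #14, #15, #18, #19, #21, #22.
Of those, in Precinct 1: #1, #4, #13, #19 → 4.

4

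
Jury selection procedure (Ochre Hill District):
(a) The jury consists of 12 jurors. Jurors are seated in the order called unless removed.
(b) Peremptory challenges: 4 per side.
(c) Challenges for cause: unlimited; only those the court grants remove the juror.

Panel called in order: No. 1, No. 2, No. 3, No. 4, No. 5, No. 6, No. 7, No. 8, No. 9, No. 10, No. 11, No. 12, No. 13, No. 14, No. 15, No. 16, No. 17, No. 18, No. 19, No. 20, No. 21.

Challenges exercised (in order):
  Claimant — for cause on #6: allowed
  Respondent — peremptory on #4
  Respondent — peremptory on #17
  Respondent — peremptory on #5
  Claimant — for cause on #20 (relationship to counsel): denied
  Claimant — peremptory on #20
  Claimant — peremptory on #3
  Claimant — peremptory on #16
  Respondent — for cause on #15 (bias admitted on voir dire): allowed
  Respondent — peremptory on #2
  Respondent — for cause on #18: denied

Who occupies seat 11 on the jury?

Removed: #2, #3, #4, #5, #6, #15, #16, #17, #20. (#18 stays — for-cause denied.)
Seating in order: seats 1–12 → #1, #7, #8, #9, #10, #11, #12, #13, #14, #18, #19, #21.
So seat 11 is #19.

19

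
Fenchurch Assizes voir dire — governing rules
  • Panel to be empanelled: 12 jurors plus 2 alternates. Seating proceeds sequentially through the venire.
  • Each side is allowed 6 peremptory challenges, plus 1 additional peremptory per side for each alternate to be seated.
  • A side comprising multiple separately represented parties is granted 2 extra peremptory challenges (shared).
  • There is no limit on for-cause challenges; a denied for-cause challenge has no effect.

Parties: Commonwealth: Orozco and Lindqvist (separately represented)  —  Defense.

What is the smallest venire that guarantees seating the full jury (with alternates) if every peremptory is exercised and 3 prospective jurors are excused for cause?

Seats to fill: 12 + 2 alternates = 14.
Peremptories — Commonwealth: 6 + 1×2 + 2 = 10; Defense: 6 + 1×2 = 8; total 18.
For-cause removals: 3.
Minimum venire: 14 + 18 + 3 = 35.

35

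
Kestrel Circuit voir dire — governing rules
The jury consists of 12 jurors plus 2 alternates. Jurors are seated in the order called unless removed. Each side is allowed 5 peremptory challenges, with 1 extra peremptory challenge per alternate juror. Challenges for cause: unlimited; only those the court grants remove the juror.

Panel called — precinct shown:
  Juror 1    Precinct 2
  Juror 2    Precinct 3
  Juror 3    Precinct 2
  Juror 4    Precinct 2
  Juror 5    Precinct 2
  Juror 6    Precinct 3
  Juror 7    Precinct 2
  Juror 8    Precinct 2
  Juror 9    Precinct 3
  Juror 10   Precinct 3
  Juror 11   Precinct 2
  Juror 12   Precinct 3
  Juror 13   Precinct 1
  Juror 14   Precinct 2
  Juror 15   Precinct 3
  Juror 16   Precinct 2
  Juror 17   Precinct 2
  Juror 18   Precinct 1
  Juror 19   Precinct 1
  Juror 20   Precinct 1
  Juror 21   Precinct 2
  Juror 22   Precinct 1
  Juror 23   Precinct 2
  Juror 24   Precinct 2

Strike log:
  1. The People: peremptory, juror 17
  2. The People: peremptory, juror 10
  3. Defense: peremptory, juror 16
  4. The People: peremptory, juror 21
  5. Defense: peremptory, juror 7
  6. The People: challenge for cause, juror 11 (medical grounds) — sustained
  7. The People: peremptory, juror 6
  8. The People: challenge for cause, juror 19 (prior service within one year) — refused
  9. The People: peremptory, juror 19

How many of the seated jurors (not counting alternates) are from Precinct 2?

Removed: #6, #7, #10, #11, #16, #17, #19, #21.
Seated jurors 1–12: #1, #2, #3, #4, #5, #8, #9, #12, #13, #14, #15, #18 (alternates #20, #22 not counted).
Of those, in Precinct 2: #1, #3, #4, #5, #8, #14 → 6.

6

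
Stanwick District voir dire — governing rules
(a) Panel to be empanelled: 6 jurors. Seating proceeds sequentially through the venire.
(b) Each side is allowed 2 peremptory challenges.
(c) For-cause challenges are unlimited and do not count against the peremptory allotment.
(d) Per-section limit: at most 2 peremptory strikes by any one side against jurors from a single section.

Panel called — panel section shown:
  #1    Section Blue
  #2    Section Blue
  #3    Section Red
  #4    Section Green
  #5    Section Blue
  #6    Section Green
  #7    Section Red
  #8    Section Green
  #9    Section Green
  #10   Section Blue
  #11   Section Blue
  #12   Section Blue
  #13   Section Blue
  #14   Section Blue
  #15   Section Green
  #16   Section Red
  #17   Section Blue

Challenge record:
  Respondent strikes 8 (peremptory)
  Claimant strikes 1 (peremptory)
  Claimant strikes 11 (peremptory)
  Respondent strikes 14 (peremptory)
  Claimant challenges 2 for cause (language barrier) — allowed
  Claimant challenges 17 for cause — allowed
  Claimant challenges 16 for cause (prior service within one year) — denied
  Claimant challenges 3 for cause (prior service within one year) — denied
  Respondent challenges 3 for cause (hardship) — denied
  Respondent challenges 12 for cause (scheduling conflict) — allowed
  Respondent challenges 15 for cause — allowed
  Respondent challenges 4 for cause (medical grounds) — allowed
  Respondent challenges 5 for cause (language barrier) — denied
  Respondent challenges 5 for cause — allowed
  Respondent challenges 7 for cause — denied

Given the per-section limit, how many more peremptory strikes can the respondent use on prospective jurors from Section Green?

Respondent peremptories so far: #8, #14 — 2 of 2 used, 0 left overall.
Against Section Green: #8 — 1 used; per-section cap 2 leaves 1.
Binding limit: min(0, 1) = 0.

0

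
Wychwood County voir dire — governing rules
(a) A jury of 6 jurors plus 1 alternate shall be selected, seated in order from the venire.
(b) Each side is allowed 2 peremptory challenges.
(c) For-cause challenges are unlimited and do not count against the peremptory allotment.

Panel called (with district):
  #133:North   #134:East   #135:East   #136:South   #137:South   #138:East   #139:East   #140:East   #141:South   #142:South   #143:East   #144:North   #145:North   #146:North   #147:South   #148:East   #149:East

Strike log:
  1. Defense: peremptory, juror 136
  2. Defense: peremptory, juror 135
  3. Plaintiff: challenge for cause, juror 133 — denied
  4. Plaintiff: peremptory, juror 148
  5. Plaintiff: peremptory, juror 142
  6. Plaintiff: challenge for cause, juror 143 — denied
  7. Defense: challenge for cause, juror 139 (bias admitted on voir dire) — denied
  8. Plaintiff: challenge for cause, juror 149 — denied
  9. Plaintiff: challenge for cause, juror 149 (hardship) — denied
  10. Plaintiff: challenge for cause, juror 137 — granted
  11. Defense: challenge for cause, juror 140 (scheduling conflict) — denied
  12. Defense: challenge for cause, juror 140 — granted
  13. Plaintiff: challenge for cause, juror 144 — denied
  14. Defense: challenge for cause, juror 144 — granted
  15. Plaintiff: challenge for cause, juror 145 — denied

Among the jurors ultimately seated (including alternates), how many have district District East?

Removed: #135, #136, #137, #140, #142, #144, #148.
Seated (7 incl. alternates): #133, #134, #138, #139, #141, #143, #145.
Of those, in District East: #134, #138, #139, #143 → 4.

4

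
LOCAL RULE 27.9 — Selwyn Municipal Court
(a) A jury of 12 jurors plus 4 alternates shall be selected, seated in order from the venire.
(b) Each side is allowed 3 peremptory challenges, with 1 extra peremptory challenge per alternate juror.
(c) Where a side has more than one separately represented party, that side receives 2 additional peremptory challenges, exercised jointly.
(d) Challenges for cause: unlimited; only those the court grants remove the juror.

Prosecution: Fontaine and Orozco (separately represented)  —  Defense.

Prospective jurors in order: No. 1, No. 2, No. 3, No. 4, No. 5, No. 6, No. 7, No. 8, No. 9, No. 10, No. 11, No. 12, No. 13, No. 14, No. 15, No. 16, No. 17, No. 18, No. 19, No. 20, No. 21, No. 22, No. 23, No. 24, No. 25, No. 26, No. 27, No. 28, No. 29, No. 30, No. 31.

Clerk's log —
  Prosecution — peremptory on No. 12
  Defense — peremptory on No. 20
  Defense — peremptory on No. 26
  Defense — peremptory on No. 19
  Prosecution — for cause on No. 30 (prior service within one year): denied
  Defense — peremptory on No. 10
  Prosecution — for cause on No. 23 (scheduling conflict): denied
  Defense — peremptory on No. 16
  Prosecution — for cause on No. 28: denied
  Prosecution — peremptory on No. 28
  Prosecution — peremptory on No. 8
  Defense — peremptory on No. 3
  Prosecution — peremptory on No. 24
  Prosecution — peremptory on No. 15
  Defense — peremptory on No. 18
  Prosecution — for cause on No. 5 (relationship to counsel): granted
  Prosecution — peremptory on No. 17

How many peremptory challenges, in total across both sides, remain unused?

Prosecution allotment: 3 base + 1 × 4 alternates + 2 multi-party = 9. Defense allotment: 3 base + 1 × 4 alternates = 7.
Prosecution peremptories used: #12, #28, #8, #24, #15, #17 — 6 (for-cause on #30, #23, #28, #5 don't count).
Defense peremptories used: #20, #26, #19, #10, #16, #3, #18 — 7.
Remaining: (9 − 6) + (7 − 7) = 3.

3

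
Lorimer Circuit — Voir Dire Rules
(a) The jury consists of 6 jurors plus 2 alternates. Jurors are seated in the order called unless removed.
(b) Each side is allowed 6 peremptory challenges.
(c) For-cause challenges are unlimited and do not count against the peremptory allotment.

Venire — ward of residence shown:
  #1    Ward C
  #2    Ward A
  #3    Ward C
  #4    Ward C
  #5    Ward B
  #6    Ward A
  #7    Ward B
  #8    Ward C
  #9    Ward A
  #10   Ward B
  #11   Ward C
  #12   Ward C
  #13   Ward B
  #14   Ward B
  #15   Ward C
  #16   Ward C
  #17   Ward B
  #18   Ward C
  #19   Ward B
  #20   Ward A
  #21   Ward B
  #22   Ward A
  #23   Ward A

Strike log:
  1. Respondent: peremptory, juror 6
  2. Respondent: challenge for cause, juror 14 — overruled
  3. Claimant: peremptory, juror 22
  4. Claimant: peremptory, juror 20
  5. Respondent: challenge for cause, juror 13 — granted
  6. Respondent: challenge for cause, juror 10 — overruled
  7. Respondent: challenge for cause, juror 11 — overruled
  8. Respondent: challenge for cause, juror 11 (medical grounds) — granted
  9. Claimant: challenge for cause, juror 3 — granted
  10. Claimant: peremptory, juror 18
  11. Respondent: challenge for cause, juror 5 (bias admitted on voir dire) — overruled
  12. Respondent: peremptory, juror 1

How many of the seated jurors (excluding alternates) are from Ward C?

2

Removed: #1, #3, #6, #11, #13, #18, #20, #22.
Seated jurors 1–6: #2, #4, #5, #7, #8, #9 (alternates #10, #12 not counted).
Of those, in Ward C: #4, #8 → 2.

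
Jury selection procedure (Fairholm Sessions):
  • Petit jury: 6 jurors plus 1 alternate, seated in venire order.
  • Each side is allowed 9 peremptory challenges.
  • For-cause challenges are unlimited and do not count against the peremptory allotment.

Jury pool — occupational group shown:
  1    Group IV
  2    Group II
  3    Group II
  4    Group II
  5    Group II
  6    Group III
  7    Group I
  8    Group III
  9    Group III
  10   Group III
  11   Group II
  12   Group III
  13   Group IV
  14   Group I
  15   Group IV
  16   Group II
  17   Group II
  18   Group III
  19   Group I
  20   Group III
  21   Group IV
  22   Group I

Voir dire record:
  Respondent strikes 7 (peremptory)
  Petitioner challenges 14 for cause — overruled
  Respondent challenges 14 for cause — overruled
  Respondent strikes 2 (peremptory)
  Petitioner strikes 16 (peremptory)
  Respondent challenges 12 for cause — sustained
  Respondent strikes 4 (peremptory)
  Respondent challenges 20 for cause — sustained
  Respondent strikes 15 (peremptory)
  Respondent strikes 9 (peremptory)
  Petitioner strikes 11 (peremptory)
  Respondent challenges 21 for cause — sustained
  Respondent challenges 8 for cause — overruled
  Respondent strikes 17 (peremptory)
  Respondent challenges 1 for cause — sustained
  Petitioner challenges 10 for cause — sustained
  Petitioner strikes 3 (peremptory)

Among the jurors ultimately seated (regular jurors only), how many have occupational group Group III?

3

Removed: #1, #2, #3, #4, #7, #9, #10, #11, #12, #15, #16, #17, #20, #21.
Seated jurors 1–6: #5, #6, #8, #13, #14, #18 (alternates #19 not counted).
Of those, in Group III: #6, #8, #18 → 3.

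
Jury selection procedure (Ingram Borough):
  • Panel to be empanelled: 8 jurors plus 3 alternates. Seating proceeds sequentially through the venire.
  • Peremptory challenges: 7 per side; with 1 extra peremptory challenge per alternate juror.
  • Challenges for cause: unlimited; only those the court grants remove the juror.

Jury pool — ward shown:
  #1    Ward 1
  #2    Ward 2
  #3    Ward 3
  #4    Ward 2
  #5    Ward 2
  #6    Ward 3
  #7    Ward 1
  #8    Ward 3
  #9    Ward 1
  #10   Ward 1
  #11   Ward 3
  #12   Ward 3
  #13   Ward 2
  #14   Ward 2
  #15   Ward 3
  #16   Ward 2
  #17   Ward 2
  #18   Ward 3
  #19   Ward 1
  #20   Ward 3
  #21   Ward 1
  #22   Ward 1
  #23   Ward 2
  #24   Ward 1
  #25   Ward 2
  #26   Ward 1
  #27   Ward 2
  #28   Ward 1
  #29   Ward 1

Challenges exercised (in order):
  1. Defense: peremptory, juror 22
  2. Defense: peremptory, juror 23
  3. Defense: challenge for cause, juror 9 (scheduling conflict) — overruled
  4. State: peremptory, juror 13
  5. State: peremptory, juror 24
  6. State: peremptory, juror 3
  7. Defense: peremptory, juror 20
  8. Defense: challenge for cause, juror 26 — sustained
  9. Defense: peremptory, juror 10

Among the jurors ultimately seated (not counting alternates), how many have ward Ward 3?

Removed: #3, #10, #13, #20, #22, #23, #24, #26.
Seated jurors 1–8: #1, #2, #4, #5, #6, #7, #8, #9 (alternates #11, #12, #14 not counted).
Of those, in Ward 3: #6, #8 → 2.

2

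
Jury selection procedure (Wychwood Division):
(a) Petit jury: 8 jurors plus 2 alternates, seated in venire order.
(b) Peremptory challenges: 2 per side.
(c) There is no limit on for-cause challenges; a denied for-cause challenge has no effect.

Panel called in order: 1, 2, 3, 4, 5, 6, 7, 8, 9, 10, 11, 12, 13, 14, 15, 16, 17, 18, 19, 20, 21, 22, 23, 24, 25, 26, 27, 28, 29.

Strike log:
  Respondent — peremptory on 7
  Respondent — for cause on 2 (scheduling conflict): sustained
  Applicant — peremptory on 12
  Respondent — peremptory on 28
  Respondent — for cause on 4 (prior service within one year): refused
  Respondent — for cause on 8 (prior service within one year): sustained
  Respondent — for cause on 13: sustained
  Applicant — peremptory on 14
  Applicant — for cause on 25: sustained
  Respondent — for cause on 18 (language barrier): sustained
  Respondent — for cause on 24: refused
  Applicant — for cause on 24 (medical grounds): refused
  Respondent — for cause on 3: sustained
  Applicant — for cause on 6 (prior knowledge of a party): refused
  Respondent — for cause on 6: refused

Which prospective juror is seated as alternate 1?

16

Removed: #2, #3, #7, #8, #12, #13, #14, #18, #25, #28. (#4, #6, #24 stay — for-cause denied.)
Seating in order: seats 1–8 → #1, #4, #5, #6, #9, #10, #11, #15; alternates → #16, #17.
So alternate 1 is #16.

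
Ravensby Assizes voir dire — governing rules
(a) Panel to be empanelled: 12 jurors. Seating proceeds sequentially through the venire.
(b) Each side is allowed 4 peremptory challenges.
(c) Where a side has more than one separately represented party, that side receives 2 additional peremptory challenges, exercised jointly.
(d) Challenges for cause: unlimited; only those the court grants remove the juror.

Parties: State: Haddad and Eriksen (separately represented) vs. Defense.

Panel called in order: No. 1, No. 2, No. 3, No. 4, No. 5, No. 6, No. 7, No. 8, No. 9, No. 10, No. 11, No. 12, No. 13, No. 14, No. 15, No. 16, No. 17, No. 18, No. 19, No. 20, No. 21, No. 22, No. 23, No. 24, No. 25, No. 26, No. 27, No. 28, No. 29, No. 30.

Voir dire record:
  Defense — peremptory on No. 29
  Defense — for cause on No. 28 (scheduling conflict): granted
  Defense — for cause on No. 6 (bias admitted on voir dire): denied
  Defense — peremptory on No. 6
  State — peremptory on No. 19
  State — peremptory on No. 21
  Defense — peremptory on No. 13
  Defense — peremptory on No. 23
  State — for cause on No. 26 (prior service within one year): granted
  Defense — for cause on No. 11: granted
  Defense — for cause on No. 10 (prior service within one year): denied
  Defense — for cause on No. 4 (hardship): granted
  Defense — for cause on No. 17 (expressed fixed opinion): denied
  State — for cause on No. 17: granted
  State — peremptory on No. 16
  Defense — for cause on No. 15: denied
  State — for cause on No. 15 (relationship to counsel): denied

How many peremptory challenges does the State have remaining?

3

State allotment: 4 base + 2 multi-party = 6.
State peremptories used: #19, #21, #16 — 3 (for-cause on #26, #17, #15 don't count).
Remaining: 6 − 3 = 3.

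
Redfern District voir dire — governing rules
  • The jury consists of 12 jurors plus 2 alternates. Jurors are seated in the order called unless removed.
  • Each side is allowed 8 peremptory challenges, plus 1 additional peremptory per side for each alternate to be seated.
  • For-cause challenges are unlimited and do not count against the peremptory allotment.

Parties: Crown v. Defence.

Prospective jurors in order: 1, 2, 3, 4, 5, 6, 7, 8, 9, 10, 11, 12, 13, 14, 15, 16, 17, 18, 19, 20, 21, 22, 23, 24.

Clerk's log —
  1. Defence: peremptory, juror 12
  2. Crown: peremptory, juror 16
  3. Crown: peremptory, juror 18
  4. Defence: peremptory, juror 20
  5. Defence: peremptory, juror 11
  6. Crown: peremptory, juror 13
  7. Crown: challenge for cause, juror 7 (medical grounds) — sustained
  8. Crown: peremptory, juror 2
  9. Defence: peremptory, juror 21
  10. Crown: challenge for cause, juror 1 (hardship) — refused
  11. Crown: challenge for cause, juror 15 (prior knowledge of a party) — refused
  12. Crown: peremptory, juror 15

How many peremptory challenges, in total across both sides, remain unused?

Crown allotment: 8 base + 1 × 2 alternates = 10. Defence allotment: 8 base + 1 × 2 alternates = 10.
Crown peremptories used: #16, #18, #13, #2, #15 — 5 (for-cause on #7, #1, #15 don't count).
Defence peremptories used: #12, #20, #11, #21 — 4.
Remaining: (10 − 5) + (10 − 4) = 11.

11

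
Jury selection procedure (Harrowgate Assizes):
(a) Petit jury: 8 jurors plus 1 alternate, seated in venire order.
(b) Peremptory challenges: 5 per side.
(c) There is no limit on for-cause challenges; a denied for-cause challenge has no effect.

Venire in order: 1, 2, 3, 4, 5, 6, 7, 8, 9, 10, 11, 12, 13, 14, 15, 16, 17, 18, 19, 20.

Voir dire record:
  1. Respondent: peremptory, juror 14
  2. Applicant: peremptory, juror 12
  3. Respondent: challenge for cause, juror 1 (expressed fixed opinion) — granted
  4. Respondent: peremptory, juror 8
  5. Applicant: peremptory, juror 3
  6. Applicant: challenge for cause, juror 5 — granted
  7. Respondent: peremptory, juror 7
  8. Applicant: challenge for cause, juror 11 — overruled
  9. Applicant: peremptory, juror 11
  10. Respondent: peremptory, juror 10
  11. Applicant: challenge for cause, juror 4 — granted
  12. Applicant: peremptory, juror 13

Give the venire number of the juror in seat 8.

19

Removed: #1, #3, #4, #5, #7, #8, #10, #11, #12, #13, #14.
Seating in order: seats 1–8 → #2, #6, #9, #15, #16, #17, #18, #19; alternates → #20.
So seat 8 is #19.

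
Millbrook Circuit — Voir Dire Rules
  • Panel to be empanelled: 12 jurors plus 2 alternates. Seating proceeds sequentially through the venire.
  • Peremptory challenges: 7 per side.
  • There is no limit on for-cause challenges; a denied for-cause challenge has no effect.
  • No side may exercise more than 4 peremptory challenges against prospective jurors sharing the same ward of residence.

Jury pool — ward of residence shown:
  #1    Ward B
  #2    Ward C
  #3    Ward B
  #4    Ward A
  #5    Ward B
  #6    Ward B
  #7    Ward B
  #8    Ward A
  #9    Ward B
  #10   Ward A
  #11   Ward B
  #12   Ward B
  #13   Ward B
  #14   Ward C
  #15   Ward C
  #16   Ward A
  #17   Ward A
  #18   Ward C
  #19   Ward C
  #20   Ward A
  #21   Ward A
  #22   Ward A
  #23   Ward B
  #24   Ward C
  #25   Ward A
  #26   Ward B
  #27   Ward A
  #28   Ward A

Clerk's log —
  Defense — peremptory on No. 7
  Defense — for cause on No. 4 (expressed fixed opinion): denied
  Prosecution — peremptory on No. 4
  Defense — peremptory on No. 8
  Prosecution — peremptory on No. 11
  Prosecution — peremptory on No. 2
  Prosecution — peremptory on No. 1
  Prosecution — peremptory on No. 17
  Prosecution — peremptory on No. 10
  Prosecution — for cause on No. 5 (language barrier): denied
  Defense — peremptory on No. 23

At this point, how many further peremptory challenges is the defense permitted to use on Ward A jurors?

Defense peremptories so far: #7, #8, #23 — 3 of 7 used, 4 left overall.
Against Ward A: #8 — 1 used; per-ward cap 4 leaves 3.
Binding limit: min(4, 3) = 3.

3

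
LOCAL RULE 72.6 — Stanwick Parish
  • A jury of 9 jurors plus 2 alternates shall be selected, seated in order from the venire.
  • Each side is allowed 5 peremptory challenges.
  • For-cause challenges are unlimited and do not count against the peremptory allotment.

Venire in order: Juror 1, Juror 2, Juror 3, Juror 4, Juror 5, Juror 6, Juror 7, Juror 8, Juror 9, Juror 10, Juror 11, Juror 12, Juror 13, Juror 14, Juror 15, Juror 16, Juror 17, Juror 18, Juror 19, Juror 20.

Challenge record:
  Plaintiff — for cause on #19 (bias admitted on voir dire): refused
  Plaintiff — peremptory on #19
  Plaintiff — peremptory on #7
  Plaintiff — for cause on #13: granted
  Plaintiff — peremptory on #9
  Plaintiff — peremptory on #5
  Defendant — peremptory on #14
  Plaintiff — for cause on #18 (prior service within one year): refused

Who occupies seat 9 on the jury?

12

Removed: #5, #7, #9, #13, #14, #19. (#18 stays — for-cause denied.)
Seating in order: seats 1–9 → #1, #2, #3, #4, #6, #8, #10, #11, #12; alternates → #15, #16.
So seat 9 is #12.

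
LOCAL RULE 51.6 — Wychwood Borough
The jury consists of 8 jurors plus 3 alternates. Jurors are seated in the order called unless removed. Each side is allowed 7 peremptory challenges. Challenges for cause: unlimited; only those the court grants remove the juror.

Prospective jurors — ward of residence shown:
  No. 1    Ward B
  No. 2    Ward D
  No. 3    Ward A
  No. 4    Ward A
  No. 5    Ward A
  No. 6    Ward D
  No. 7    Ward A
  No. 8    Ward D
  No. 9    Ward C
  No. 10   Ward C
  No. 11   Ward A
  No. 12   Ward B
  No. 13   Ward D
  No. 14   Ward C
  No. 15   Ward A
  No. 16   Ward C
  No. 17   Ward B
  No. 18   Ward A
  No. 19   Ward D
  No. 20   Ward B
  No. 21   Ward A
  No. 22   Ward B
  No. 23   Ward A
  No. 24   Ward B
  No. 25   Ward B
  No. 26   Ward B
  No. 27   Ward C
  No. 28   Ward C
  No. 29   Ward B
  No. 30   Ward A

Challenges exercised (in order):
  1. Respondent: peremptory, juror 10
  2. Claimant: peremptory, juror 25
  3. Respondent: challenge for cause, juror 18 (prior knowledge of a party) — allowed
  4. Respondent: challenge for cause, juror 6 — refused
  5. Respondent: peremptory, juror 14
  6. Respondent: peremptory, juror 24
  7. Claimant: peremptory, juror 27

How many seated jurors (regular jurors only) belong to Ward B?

Removed: #10, #14, #18, #24, #25, #27.
Seated jurors 1–8: #1, #2, #3, #4, #5, #6, #7, #8 (alternates #9, #11, #12 not counted).
Of those, in Ward B: #1 → 1.

1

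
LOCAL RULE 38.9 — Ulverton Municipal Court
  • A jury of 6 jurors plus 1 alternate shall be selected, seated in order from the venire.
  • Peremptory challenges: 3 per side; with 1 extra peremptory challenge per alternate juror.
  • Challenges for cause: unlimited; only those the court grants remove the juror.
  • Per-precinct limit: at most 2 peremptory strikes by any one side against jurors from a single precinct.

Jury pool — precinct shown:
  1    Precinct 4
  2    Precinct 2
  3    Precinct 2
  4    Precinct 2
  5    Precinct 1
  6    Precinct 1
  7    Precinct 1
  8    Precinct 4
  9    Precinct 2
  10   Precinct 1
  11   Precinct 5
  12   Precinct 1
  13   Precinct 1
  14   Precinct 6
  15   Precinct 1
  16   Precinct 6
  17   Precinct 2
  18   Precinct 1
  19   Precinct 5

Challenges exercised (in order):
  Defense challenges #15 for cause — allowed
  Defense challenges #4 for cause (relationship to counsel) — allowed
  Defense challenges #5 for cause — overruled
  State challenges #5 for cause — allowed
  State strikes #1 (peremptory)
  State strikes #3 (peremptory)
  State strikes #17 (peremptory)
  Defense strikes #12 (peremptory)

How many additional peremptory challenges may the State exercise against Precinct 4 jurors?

State peremptories so far: #1, #3, #17 — 3 of 4 used, 1 left overall.
Against Precinct 4: #1 — 1 used; per-precinct cap 2 leaves 1.
Binding limit: min(1, 1) = 1.

1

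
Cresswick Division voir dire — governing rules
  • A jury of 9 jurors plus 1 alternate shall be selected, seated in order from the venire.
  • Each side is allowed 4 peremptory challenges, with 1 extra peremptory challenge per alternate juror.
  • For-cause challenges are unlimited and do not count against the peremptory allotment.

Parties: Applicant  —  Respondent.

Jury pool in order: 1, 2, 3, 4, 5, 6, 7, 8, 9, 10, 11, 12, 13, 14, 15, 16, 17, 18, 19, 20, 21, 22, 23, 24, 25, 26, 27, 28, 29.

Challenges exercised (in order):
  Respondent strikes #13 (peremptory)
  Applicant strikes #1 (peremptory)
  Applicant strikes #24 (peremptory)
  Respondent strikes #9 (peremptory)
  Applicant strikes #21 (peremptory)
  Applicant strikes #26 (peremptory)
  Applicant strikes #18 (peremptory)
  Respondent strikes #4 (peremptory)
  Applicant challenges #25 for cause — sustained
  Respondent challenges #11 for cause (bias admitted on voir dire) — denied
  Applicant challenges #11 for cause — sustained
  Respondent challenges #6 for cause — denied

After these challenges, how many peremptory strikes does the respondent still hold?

2

Respondent allotment: 4 base + 1 × 1 alternate = 5.
Respondent peremptories used: #13, #9, #4 — 3 (for-cause on #11, #6 don't count).
Remaining: 5 − 3 = 2.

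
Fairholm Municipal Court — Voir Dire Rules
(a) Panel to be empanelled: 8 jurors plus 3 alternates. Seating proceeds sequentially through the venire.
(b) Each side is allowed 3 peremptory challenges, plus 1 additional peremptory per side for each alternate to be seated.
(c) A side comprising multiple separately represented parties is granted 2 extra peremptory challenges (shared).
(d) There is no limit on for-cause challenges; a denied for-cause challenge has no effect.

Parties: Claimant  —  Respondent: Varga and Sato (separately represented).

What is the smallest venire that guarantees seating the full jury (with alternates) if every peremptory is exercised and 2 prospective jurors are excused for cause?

Seats to fill: 8 + 3 alternates = 11.
Peremptories — Claimant: 3 + 1×3 = 6; Respondent: 3 + 1×3 + 2 = 8; total 14.
For-cause removals: 2.
Minimum venire: 11 + 14 + 2 = 27.

27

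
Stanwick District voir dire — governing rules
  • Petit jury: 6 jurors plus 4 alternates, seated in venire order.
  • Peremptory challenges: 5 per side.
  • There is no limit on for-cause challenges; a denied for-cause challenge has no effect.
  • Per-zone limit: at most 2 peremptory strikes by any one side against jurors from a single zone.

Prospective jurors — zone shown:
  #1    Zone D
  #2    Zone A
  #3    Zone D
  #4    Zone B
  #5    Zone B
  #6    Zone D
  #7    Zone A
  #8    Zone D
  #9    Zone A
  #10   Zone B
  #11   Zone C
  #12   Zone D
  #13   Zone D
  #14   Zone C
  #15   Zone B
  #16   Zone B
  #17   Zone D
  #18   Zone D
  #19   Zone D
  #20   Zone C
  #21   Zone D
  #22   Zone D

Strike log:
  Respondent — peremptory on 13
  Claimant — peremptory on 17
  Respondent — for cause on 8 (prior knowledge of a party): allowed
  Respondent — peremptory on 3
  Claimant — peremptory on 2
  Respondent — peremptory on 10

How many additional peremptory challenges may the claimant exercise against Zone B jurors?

2

Claimant peremptories so far: #17, #2 — 2 of 5 used, 3 left overall.
Against Zone B: none yet — per-zone cap 2 leaves 2.
Binding limit: min(3, 2) = 2.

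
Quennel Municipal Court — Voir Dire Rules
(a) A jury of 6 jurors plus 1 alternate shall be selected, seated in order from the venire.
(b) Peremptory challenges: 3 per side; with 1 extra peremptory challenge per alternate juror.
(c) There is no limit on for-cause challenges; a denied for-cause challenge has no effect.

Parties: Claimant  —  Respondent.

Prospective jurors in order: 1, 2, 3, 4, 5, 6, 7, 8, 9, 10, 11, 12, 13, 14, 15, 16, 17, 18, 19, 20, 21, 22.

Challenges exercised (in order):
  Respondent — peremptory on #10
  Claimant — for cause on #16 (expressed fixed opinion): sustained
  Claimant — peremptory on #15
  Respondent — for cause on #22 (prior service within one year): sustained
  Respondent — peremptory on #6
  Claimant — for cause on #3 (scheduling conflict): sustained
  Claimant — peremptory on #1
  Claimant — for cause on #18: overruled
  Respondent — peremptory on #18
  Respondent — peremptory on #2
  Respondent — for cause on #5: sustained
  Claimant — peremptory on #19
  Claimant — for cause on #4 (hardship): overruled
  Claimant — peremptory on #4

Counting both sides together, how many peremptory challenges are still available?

0

Claimant allotment: 3 base + 1 × 1 alternate = 4. Respondent allotment: 3 base + 1 × 1 alternate = 4.
Claimant peremptories used: #15, #1, #19, #4 — 4 (for-cause on #16, #3, #18, #4 don't count).
Respondent peremptories used: #10, #6, #18, #2 — 4 (for-cause on #22, #5 don't count).
Remaining: (4 − 4) + (4 − 4) = 0.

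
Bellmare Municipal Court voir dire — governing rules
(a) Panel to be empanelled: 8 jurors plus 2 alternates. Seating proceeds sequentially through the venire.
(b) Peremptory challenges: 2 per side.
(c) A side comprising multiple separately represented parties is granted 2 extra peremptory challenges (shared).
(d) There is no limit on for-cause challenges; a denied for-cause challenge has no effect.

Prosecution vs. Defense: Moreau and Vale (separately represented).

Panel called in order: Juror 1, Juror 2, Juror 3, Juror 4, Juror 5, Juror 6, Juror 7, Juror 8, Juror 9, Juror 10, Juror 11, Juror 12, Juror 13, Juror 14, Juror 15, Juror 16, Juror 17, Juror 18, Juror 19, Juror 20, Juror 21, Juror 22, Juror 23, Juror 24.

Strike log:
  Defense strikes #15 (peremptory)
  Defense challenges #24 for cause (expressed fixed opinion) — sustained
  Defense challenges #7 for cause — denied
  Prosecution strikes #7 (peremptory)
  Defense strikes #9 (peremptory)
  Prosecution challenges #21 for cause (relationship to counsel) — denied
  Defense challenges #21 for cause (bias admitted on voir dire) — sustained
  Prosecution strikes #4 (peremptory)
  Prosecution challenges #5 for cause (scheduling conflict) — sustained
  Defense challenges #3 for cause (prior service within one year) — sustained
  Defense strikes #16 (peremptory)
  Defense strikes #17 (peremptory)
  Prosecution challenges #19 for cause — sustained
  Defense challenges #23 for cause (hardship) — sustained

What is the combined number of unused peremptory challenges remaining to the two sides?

0

Prosecution allotment: 2. Defense allotment: 2 base + 2 multi-party = 4.
Prosecution peremptories used: #7, #4 — 2 (for-cause on #21, #5, #19 don't count).
Defense peremptories used: #15, #9, #16, #17 — 4 (for-cause on #24, #7, #21, #3, #23 don't count).
Remaining: (2 − 2) + (4 − 4) = 0.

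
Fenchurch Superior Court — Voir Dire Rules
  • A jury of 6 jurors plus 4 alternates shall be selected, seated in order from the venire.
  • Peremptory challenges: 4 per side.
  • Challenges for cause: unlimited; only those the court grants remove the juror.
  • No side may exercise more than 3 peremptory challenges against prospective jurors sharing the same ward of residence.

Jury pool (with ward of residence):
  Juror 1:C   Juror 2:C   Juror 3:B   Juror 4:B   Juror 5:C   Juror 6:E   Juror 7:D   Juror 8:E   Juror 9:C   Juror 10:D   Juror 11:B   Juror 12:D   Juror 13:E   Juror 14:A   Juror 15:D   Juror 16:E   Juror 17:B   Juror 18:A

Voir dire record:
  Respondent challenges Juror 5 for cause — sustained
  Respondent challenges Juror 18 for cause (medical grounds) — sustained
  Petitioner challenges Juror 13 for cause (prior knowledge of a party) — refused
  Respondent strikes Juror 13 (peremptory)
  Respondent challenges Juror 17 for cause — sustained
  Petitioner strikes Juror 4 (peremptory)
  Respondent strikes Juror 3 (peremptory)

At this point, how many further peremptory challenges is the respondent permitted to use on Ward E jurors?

2

Respondent peremptories so far: #13, #3 — 2 of 4 used, 2 left overall.
Against Ward E: #13 — 1 used; per-ward cap 3 leaves 2.
Binding limit: min(2, 2) = 2.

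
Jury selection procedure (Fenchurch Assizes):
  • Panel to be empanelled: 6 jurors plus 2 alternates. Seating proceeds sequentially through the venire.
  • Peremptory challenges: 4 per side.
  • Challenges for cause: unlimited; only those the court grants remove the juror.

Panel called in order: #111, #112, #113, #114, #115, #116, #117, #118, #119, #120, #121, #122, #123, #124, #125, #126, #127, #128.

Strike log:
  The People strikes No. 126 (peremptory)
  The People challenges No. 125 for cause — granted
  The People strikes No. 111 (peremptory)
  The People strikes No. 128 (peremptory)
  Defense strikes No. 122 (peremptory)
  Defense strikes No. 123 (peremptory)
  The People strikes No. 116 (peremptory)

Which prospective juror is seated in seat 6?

118

Removed: #111, #116, #122, #123, #125, #126, #128.
Filling seats in venire order through position 6: #112, #113, #114, #115, #117, #118.
So seat 6 is #118.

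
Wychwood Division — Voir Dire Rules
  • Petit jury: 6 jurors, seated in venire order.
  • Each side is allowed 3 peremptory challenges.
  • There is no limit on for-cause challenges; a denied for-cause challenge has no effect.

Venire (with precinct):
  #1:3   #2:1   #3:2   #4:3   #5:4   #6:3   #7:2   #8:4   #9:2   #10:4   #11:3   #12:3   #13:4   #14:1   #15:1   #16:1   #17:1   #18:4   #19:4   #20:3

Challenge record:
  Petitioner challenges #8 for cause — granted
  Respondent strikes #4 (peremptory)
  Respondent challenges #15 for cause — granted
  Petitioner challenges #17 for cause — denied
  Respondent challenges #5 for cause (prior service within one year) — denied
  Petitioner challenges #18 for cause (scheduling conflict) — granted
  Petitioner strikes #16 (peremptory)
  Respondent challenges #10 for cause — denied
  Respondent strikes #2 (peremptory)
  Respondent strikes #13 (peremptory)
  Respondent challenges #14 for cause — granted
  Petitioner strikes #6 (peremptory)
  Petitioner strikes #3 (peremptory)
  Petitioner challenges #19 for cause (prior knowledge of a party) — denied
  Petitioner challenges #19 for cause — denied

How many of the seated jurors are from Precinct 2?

2

Removed: #2, #3, #4, #6, #8, #13, #14, #15, #16, #18.
Seated jurors 1–6: #1, #5, #7, #9, #10, #11.
Of those, in Precinct 2: #7, #9 → 2.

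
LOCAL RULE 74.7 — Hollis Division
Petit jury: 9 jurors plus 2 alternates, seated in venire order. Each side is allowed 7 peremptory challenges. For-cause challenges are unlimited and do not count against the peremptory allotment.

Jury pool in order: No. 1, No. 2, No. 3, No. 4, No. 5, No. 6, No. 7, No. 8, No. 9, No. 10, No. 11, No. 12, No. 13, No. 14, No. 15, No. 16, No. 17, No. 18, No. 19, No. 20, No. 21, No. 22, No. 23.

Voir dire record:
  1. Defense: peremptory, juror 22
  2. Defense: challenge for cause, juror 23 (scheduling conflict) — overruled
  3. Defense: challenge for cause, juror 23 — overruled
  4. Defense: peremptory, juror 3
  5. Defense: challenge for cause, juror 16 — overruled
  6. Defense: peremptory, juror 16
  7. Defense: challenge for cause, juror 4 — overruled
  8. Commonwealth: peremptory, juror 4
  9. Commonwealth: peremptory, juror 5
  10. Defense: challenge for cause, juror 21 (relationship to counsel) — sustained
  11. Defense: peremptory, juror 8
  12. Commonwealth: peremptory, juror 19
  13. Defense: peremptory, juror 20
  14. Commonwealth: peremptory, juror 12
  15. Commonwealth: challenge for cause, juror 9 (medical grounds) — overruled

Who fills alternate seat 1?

Removed: #3, #4, #5, #8, #12, #16, #19, #20, #21, #22. (#9, #23 stay — for-cause denied.)
Seating in order: seats 1–9 → #1, #2, #6, #7, #9, #10, #11, #13, #14; alternates → #15, #17.
So alternate 1 is #15.

15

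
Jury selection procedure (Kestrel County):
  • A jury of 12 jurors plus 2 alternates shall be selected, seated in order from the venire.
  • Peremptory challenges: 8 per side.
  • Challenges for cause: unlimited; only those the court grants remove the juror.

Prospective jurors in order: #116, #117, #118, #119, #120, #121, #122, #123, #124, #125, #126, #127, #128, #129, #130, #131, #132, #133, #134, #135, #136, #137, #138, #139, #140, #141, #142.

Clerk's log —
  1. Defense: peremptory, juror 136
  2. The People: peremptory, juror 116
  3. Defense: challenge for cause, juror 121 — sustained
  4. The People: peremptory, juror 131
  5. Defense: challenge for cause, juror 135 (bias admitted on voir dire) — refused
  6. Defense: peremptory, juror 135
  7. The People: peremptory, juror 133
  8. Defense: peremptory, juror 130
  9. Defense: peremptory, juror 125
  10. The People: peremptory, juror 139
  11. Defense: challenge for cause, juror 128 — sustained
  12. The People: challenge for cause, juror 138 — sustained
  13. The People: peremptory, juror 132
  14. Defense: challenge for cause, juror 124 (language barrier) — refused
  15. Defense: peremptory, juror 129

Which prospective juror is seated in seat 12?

Removed: #116, #121, #125, #128, #129, #130, #131, #132, #133, #135, #136, #138, #139. (#124 stays — for-cause denied.)
Seating in order: seats 1–12 → #117, #118, #119, #120, #122, #123, #124, #126, #127, #134, #137, #140; alternates → #141, #142.
So seat 12 is #140.

140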